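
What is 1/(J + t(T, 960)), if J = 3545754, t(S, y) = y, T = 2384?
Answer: 1/3546714 ≈ 2.8195e-7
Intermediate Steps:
1/(J + t(T, 960)) = 1/(3545754 + 960) = 1/3546714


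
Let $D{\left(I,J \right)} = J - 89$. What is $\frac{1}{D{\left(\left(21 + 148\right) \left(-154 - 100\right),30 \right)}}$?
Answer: $- \frac{1}{59} \approx -0.016949$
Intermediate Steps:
$D{\left(I,J \right)} = -89 + J$
$\frac{1}{D{\left(\left(21 + 148\right) \left(-154 - 100\right),30 \right)}} = \frac{1}{-89 + 30} = \frac{1}{-59} = - \frac{1}{59}$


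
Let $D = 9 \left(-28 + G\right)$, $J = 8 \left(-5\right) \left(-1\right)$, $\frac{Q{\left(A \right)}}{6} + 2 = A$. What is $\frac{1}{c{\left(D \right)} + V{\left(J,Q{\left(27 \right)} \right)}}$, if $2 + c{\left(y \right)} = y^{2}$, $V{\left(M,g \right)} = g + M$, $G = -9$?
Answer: $\frac{1}{111077} \approx 9.0028 \cdot 10^{-6}$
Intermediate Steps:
$Q{\left(A \right)} = -12 + 6 A$
$J = 40$ ($J = \left(-40\right) \left(-1\right) = 40$)
$D = -333$ ($D = 9 \left(-28 - 9\right) = 9 \left(-37\right) = -333$)
$V{\left(M,g \right)} = M + g$
$c{\left(y \right)} = -2 + y^{2}$
$\frac{1}{c{\left(D \right)} + V{\left(J,Q{\left(27 \right)} \right)}} = \frac{1}{\left(-2 + \left(-333\right)^{2}\right) + \left(40 + \left(-12 + 6 \cdot 27\right)\right)} = \frac{1}{\left(-2 + 110889\right) + \left(40 + \left(-12 + 162\right)\right)} = \frac{1}{110887 + \left(40 + 150\right)} = \frac{1}{110887 + 190} = \frac{1}{111077}$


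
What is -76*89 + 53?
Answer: -6711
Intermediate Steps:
-76*89 + 53 = -6764 + 53 = -6711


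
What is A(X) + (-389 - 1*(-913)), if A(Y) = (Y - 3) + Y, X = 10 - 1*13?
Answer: 515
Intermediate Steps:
X = -3 (X = 10 - 13 = -3)
A(Y) = -3 + 2*Y (A(Y) = (-3 + Y) + Y = -3 + 2*Y)
A(X) + (-389 - 1*(-913)) = (-3 + 2*(-3)) + (-389 - 1*(-913)) = (-3 - 6) + (-389 + 913) = -9 + 524 = 515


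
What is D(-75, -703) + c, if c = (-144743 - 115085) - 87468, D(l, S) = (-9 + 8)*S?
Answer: -346593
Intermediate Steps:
D(l, S) = -S
c = -347296 (c = -259828 - 87468 = -347296)
D(-75, -703) + c = -1*(-703) - 347296 = 703 - 347296 = -346593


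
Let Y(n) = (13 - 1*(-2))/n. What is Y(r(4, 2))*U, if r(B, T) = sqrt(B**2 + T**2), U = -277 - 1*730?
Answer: -3021*sqrt(5)/2 ≈ -3377.6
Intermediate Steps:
U = -1007 (U = -277 - 730 = -1007)
Y(n) = 15/n (Y(n) = (13 + 2)/n = 15/n)
Y(r(4, 2))*U = (15/(sqrt(4**2 + 2**2)))*(-1007) = (15/(sqrt(16 + 4)))*(-1007) = (15/(sqrt(20)))*(-1007) = (15/((2*sqrt(5))))*(-1007) = (15*(sqrt(5)/10))*(-1007) = (3*sqrt(5)/2)*(-1007) = -3021*sqrt(5)/2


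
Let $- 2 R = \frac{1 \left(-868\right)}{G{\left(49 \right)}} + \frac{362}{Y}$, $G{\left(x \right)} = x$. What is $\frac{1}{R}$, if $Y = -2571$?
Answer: $\frac{17997}{160669} \approx 0.11201$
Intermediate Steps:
$R = \frac{160669}{17997}$ ($R = - \frac{\frac{1 \left(-868\right)}{49} + \frac{362}{-2571}}{2} = - \frac{\left(-868\right) \frac{1}{49} + 362 \left(- \frac{1}{2571}\right)}{2} = - \frac{- \frac{124}{7} - \frac{362}{2571}}{2} = \left(- \frac{1}{2}\right) \left(- \frac{321338}{17997}\right) = \frac{160669}{17997} \approx 8.9275$)
$\frac{1}{R} = \frac{1}{\frac{160669}{17997}} = \frac{17997}{160669}$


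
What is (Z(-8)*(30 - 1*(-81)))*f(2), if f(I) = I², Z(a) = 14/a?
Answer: -777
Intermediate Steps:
(Z(-8)*(30 - 1*(-81)))*f(2) = ((14/(-8))*(30 - 1*(-81)))*2² = ((14*(-⅛))*(30 + 81))*4 = -7/4*111*4 = -777/4*4 = -777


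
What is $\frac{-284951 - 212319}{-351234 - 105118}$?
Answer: $\frac{248635}{228176} \approx 1.0897$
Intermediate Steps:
$\frac{-284951 - 212319}{-351234 - 105118} = - \frac{497270}{-456352} = \left(-497270\right) \left(- \frac{1}{456352}\right) = \frac{248635}{228176}$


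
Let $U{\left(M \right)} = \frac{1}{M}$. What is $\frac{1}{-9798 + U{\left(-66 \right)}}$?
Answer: $- \frac{66}{646669} \approx -0.00010206$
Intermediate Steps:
$\frac{1}{-9798 + U{\left(-66 \right)}} = \frac{1}{-9798 + \frac{1}{-66}} = \frac{1}{-9798 - \frac{1}{66}} = \frac{1}{- \frac{646669}{66}} = - \frac{66}{646669}$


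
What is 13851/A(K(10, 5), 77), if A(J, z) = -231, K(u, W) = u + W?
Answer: -4617/77 ≈ -59.961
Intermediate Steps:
K(u, W) = W + u
13851/A(K(10, 5), 77) = 13851/(-231) = 13851*(-1/231) = -4617/77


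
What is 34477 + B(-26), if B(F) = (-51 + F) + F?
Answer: 34374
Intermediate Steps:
B(F) = -51 + 2*F
34477 + B(-26) = 34477 + (-51 + 2*(-26)) = 34477 + (-51 - 52) = 34477 - 103 = 34374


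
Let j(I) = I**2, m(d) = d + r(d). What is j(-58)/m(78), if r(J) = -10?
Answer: 841/17 ≈ 49.471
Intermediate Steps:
m(d) = -10 + d (m(d) = d - 10 = -10 + d)
j(-58)/m(78) = (-58)**2/(-10 + 78) = 3364/68 = 3364*(1/68) = 841/17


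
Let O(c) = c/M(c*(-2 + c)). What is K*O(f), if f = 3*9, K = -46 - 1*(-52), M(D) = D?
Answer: 6/25 ≈ 0.24000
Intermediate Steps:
K = 6 (K = -46 + 52 = 6)
f = 27
O(c) = 1/(-2 + c) (O(c) = c/((c*(-2 + c))) = c*(1/(c*(-2 + c))) = 1/(-2 + c))
K*O(f) = 6/(-2 + 27) = 6/25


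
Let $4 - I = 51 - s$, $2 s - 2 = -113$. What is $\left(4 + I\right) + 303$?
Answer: $\frac{409}{2} \approx 204.5$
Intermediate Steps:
$s = - \frac{111}{2}$ ($s = 1 + \frac{1}{2} \left(-113\right) = 1 - \frac{113}{2} = - \frac{111}{2} \approx -55.5$)
$I = - \frac{205}{2}$ ($I = 4 - \left(51 - - \frac{111}{2}\right) = 4 - \left(51 + \frac{111}{2}\right) = 4 - \frac{213}{2} = - \frac{205}{2} \approx -102.5$)
$\left(4 + I\right) + 303 = \left(4 - \frac{205}{2}\right) + 303 = - \frac{197}{2} + 303 = \frac{409}{2}$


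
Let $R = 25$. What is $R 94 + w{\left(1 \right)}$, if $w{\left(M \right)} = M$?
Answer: $2351$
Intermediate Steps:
$R 94 + w{\left(1 \right)} = 25 \cdot 94 + 1 = 2350 + 1 = 2351$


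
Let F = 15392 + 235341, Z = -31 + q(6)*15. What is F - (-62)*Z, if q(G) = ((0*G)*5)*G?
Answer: 248811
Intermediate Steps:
q(G) = 0 (q(G) = (0*5)*G = 0*G = 0)
Z = -31 (Z = -31 + 0*15 = -31 + 0 = -31)
F = 250733
F - (-62)*Z = 250733 - (-62)*(-31) = 250733 - 1*1922 = 250733 - 1922 = 248811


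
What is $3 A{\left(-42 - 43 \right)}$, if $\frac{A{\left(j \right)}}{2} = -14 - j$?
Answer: $426$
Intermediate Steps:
$A{\left(j \right)} = -28 - 2 j$ ($A{\left(j \right)} = 2 \left(-14 - j\right) = -28 - 2 j$)
$3 A{\left(-42 - 43 \right)} = 3 \left(-28 - 2 \left(-42 - 43\right)\right) = 3 \left(-28 - -170\right) = 3 \left(-28 + 170\right) = 3 \cdot 142 = 426$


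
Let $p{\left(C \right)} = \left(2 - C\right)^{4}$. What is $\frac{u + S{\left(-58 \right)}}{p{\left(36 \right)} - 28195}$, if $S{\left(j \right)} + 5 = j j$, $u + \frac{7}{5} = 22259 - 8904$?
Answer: $\frac{83563}{6540705} \approx 0.012776$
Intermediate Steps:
$u = \frac{66768}{5}$ ($u = - \frac{7}{5} + \left(22259 - 8904\right) = - \frac{7}{5} + 13355 = \frac{66768}{5} \approx 13354.0$)
$S{\left(j \right)} = -5 + j^{2}$ ($S{\left(j \right)} = -5 + j j = -5 + j^{2}$)
$\frac{u + S{\left(-58 \right)}}{p{\left(36 \right)} - 28195} = \frac{\frac{66768}{5} - \left(5 - \left(-58\right)^{2}\right)}{\left(-2 + 36\right)^{4} - 28195} = \frac{\frac{66768}{5} + \left(-5 + 3364\right)}{34^{4} - 28195} = \frac{\frac{66768}{5} + 3359}{1336336 - 28195} = \frac{83563}{5 \cdot 1308141} = \frac{83563}{5} \cdot \frac{1}{1308141} = \frac{83563}{6540705}$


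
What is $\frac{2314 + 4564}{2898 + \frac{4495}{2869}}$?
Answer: $\frac{19732982}{8318857} \approx 2.3721$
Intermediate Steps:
$\frac{2314 + 4564}{2898 + \frac{4495}{2869}} = \frac{6878}{2898 + 4495 \cdot \frac{1}{2869}} = \frac{6878}{2898 + \frac{4495}{2869}} = \frac{6878}{\frac{8318857}{2869}} = 6878 \cdot \frac{2869}{8318857} = \frac{19732982}{8318857}$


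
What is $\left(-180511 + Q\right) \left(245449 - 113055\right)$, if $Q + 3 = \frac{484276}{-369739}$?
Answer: $- \frac{8836445574852068}{369739} \approx -2.3899 \cdot 10^{10}$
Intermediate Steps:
$Q = - \frac{1593493}{369739}$ ($Q = -3 + \frac{484276}{-369739} = -3 + 484276 \left(- \frac{1}{369739}\right) = -3 - \frac{484276}{369739} = - \frac{1593493}{369739} \approx -4.3098$)
$\left(-180511 + Q\right) \left(245449 - 113055\right) = \left(-180511 - \frac{1593493}{369739}\right) \left(245449 - 113055\right) = \left(- \frac{66743550122}{369739}\right) 132394 = - \frac{8836445574852068}{369739}$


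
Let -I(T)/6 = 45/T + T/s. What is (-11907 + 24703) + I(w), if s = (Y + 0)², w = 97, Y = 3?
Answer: 3704008/291 ≈ 12729.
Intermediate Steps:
s = 9 (s = (3 + 0)² = 3² = 9)
I(T) = -270/T - 2*T/3 (I(T) = -6*(45/T + T/9) = -270/T - 2*T/3)
(-11907 + 24703) + I(w) = (-11907 + 24703) + (-270/97 - ⅔*97) = 12796 + (-270*1/97 - 194/3) = 12796 + (-270/97 - 194/3) = 12796 - 19628/291 = 3704008/291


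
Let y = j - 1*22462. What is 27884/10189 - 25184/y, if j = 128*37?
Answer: 375435780/90305107 ≈ 4.1574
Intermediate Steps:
j = 4736
y = -17726 (y = 4736 - 1*22462 = 4736 - 22462 = -17726)
27884/10189 - 25184/y = 27884/10189 - 25184/(-17726) = 27884*(1/10189) - 25184*(-1/17726) = 27884/10189 + 12592/8863 = 375435780/90305107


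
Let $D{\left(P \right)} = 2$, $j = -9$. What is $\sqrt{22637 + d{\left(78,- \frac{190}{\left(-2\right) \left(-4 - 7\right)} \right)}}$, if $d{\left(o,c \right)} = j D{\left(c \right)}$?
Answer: $\sqrt{22619} \approx 150.4$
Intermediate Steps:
$d{\left(o,c \right)} = -18$ ($d{\left(o,c \right)} = \left(-9\right) 2 = -18$)
$\sqrt{22637 + d{\left(78,- \frac{190}{\left(-2\right) \left(-4 - 7\right)} \right)}} = \sqrt{22637 - 18} = \sqrt{22619}$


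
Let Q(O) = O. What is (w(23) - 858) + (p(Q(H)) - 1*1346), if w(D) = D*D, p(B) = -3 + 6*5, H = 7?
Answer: -1648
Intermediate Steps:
p(B) = 27 (p(B) = -3 + 30 = 27)
w(D) = D²
(w(23) - 858) + (p(Q(H)) - 1*1346) = (23² - 858) + (27 - 1*1346) = (529 - 858) + (27 - 1346) = -329 - 1319 = -1648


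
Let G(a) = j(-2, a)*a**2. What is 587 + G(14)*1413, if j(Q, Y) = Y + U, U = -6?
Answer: 2216171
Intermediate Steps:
j(Q, Y) = -6 + Y (j(Q, Y) = Y - 6 = -6 + Y)
G(a) = a**2*(-6 + a) (G(a) = (-6 + a)*a**2 = a**2*(-6 + a))
587 + G(14)*1413 = 587 + (14**2*(-6 + 14))*1413 = 587 + (196*8)*1413 = 587 + 1568*1413 = 587 + 2215584 = 2216171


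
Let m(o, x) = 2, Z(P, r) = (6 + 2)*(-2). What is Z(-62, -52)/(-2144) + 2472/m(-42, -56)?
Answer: 165625/134 ≈ 1236.0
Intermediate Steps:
Z(P, r) = -16 (Z(P, r) = 8*(-2) = -16)
Z(-62, -52)/(-2144) + 2472/m(-42, -56) = -16/(-2144) + 2472/2 = -16*(-1/2144) + 2472*(½) = 1/134 + 1236 = 165625/134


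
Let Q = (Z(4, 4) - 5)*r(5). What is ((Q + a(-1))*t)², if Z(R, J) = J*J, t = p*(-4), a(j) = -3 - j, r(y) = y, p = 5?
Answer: 1123600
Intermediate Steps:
t = -20 (t = 5*(-4) = -20)
Z(R, J) = J²
Q = 55 (Q = (4² - 5)*5 = (16 - 5)*5 = 11*5 = 55)
((Q + a(-1))*t)² = ((55 + (-3 - 1*(-1)))*(-20))² = ((55 + (-3 + 1))*(-20))² = ((55 - 2)*(-20))² = (53*(-20))² = (-1060)² = 1123600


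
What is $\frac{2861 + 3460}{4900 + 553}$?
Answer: $\frac{903}{779} \approx 1.1592$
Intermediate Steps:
$\frac{2861 + 3460}{4900 + 553} = \frac{6321}{5453} = 6321 \cdot \frac{1}{5453} = \frac{903}{779}$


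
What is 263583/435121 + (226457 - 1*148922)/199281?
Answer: 28754730186/28903782667 ≈ 0.99484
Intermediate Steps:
263583/435121 + (226457 - 1*148922)/199281 = 263583*(1/435121) + (226457 - 148922)*(1/199281) = 263583/435121 + 77535*(1/199281) = 263583/435121 + 25845/66427 = 28754730186/28903782667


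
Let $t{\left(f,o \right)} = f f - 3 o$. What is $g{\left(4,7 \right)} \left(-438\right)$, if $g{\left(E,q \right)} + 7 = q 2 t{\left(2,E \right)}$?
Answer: $52122$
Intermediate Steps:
$t{\left(f,o \right)} = f^{2} - 3 o$
$g{\left(E,q \right)} = -7 + 2 q \left(4 - 3 E\right)$ ($g{\left(E,q \right)} = -7 + q 2 \left(2^{2} - 3 E\right) = -7 + 2 q \left(4 - 3 E\right)$)
$g{\left(4,7 \right)} \left(-438\right) = \left(-7 + 8 \cdot 7 - 24 \cdot 7\right) \left(-438\right) = \left(-7 + 56 - 168\right) \left(-438\right) = \left(-119\right) \left(-438\right) = 52122$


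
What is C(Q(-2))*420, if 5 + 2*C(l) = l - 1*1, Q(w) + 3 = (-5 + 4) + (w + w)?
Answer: -2940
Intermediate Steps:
Q(w) = -4 + 2*w (Q(w) = -3 + ((-5 + 4) + (w + w)) = -3 + (-1 + 2*w) = -4 + 2*w)
C(l) = -3 + l/2 (C(l) = -5/2 + (l - 1*1)/2 = -5/2 + (l - 1)/2 = -5/2 + (-1 + l)/2 = -5/2 + (-1/2 + l/2) = -3 + l/2)
C(Q(-2))*420 = (-3 + (-4 + 2*(-2))/2)*420 = (-3 + (-4 - 4)/2)*420 = (-3 + (1/2)*(-8))*420 = (-3 - 4)*420 = -7*420 = -2940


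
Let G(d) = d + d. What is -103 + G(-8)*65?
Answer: -1143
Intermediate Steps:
G(d) = 2*d
-103 + G(-8)*65 = -103 + (2*(-8))*65 = -103 - 16*65 = -103 - 1040 = -1143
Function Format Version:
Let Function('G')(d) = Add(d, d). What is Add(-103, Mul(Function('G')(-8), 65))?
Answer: -1143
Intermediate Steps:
Function('G')(d) = Mul(2, d)
Add(-103, Mul(Function('G')(-8), 65)) = Add(-103, Mul(Mul(2, -8), 65)) = Add(-103, Mul(-16, 65)) = Add(-103, -1040) = -1143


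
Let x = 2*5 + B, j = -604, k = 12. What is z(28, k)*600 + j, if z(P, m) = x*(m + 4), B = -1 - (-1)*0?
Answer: 85796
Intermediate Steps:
B = -1 (B = -1 - 1*0 = -1 + 0 = -1)
x = 9 (x = 2*5 - 1 = 10 - 1 = 9)
z(P, m) = 36 + 9*m (z(P, m) = 9*(m + 4) = 9*(4 + m) = 36 + 9*m)
z(28, k)*600 + j = (36 + 9*12)*600 - 604 = (36 + 108)*600 - 604 = 144*600 - 604 = 86400 - 604 = 85796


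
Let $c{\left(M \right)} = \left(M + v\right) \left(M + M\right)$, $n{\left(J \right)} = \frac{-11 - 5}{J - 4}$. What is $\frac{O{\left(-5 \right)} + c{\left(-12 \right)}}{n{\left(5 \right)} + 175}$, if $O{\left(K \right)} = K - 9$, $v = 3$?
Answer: $\frac{202}{159} \approx 1.2704$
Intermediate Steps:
$n{\left(J \right)} = - \frac{16}{-4 + J}$
$c{\left(M \right)} = 2 M \left(3 + M\right)$ ($c{\left(M \right)} = \left(M + 3\right) \left(M + M\right) = \left(3 + M\right) 2 M = 2 M \left(3 + M\right)$)
$O{\left(K \right)} = -9 + K$ ($O{\left(K \right)} = K - 9 = -9 + K$)
$\frac{O{\left(-5 \right)} + c{\left(-12 \right)}}{n{\left(5 \right)} + 175} = \frac{\left(-9 - 5\right) + 2 \left(-12\right) \left(3 - 12\right)}{- \frac{16}{-4 + 5} + 175} = \frac{-14 + 2 \left(-12\right) \left(-9\right)}{- \frac{16}{1} + 175} = \frac{-14 + 216}{\left(-16\right) 1 + 175} = \frac{202}{-16 + 175} = \frac{202}{159}$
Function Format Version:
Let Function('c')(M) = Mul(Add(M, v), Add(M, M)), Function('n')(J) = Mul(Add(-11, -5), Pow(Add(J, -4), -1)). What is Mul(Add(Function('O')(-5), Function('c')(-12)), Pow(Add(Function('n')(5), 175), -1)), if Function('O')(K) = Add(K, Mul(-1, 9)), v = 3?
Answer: Rational(202, 159) ≈ 1.2704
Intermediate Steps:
Function('n')(J) = Mul(-16, Pow(Add(-4, J), -1))
Function('c')(M) = Mul(2, M, Add(3, M)) (Function('c')(M) = Mul(Add(M, 3), Add(M, M)) = Mul(Add(3, M), Mul(2, M)) = Mul(2, M, Add(3, M)))
Function('O')(K) = Add(-9, K) (Function('O')(K) = Add(K, -9) = Add(-9, K))
Mul(Add(Function('O')(-5), Function('c')(-12)), Pow(Add(Function('n')(5), 175), -1)) = Mul(Add(Add(-9, -5), Mul(2, -12, Add(3, -12))), Pow(Add(Mul(-16, Pow(Add(-4, 5), -1)), 175), -1)) = Mul(Add(-14, Mul(2, -12, -9)), Pow(Add(Mul(-16, Pow(1, -1)), 175), -1)) = Mul(Add(-14, 216), Pow(Add(Mul(-16, 1), 175), -1)) = Mul(202, Pow(Add(-16, 175), -1)) = Mul(202, Pow(159, -1)) = Mul(202, Rational(1, 159)) = Rational(202, 159)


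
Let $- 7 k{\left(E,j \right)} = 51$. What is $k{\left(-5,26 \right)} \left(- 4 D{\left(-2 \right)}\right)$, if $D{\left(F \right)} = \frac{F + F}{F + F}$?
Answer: $\frac{204}{7} \approx 29.143$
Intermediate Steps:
$k{\left(E,j \right)} = - \frac{51}{7}$ ($k{\left(E,j \right)} = \left(- \frac{1}{7}\right) 51 = - \frac{51}{7}$)
$D{\left(F \right)} = 1$ ($D{\left(F \right)} = \frac{2 F}{2 F} = 2 F \frac{1}{2 F} = 1$)
$k{\left(-5,26 \right)} \left(- 4 D{\left(-2 \right)}\right) = - \frac{51 \left(\left(-4\right) 1\right)}{7} = \left(- \frac{51}{7}\right) \left(-4\right) = \frac{204}{7}$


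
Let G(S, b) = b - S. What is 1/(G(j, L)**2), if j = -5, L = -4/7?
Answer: 49/961 ≈ 0.050989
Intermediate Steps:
L = -4/7 (L = -4*1/7 = -4/7 ≈ -0.57143)
1/(G(j, L)**2) = 1/((-4/7 - 1*(-5))**2) = 1/((-4/7 + 5)**2) = 1/((31/7)**2) = 1/(961/49) = 49/961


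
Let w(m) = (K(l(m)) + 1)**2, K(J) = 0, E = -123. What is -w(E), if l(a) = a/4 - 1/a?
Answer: -1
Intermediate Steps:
l(a) = -1/a + a/4 (l(a) = a*(1/4) - 1/a = a/4 - 1/a = -1/a + a/4)
w(m) = 1 (w(m) = (0 + 1)**2 = 1**2 = 1)
-w(E) = -1*1 = -1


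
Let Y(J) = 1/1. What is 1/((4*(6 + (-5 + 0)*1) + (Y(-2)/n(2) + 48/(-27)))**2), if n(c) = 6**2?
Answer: 16/81 ≈ 0.19753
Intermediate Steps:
Y(J) = 1
n(c) = 36
1/((4*(6 + (-5 + 0)*1) + (Y(-2)/n(2) + 48/(-27)))**2) = 1/((4*(6 + (-5 + 0)*1) + (1/36 + 48/(-27)))**2) = 1/((4*(6 - 5*1) + (1*(1/36) + 48*(-1/27)))**2) = 1/((4*(6 - 5) + (1/36 - 16/9))**2) = 1/((4*1 - 7/4)**2) = 1/((4 - 7/4)**2) = 1/((9/4)**2) = 1/(81/16) = 16/81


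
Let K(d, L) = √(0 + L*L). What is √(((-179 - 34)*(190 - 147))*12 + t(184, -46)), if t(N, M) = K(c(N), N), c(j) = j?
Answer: 2*I*√27431 ≈ 331.25*I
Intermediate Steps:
K(d, L) = √(L²) (K(d, L) = √(0 + L²) = √(L²))
t(N, M) = √(N²)
√(((-179 - 34)*(190 - 147))*12 + t(184, -46)) = √(((-179 - 34)*(190 - 147))*12 + √(184²)) = √(-213*43*12 + √33856) = √(-9159*12 + 184) = √(-109908 + 184) = √(-109724) = 2*I*√27431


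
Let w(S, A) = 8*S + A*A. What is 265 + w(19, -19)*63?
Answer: 32584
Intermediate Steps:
w(S, A) = A² + 8*S (w(S, A) = 8*S + A² = A² + 8*S)
265 + w(19, -19)*63 = 265 + ((-19)² + 8*19)*63 = 265 + (361 + 152)*63 = 265 + 513*63 = 265 + 32319 = 32584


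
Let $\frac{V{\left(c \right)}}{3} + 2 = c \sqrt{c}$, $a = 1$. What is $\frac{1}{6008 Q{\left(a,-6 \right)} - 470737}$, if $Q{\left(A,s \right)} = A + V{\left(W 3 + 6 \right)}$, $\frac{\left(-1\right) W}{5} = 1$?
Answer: $- \frac{500777}{487603879633} + \frac{486648 i}{487603879633} \approx -1.027 \cdot 10^{-6} + 9.9804 \cdot 10^{-7} i$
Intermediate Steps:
$W = -5$ ($W = \left(-5\right) 1 = -5$)
$V{\left(c \right)} = -6 + 3 c^{\frac{3}{2}}$ ($V{\left(c \right)} = -6 + 3 c \sqrt{c} = -6 + 3 c^{\frac{3}{2}}$)
$Q{\left(A,s \right)} = -6 + A - 81 i$ ($Q{\left(A,s \right)} = A - \left(6 - 3 \left(\left(-5\right) 3 + 6\right)^{\frac{3}{2}}\right) = A - \left(6 - 3 \left(-15 + 6\right)^{\frac{3}{2}}\right) = A - \left(6 - 3 \left(-9\right)^{\frac{3}{2}}\right) = A - \left(6 - 3 \left(- 27 i\right)\right) = A - \left(6 + 81 i\right) = -6 + A - 81 i$)
$\frac{1}{6008 Q{\left(a,-6 \right)} - 470737} = \frac{1}{6008 \left(-6 + 1 - 81 i\right) - 470737} = \frac{1}{6008 \left(-5 - 81 i\right) - 470737} = \frac{1}{\left(-30040 - 486648 i\right) - 470737} = \frac{1}{-500777 - 486648 i} = \frac{-500777 + 486648 i}{487603879633}$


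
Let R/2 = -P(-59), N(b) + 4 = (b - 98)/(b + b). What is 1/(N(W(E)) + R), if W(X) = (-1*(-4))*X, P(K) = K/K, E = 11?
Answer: -44/291 ≈ -0.15120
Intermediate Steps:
P(K) = 1
W(X) = 4*X
N(b) = -4 + (-98 + b)/(2*b) (N(b) = -4 + (b - 98)/(b + b) = -4 + (-98 + b)/((2*b)) = -4 + (-98 + b)*(1/(2*b)) = -4 + (-98 + b)/(2*b))
R = -2 (R = 2*(-1*1) = 2*(-1) = -2)
1/(N(W(E)) + R) = 1/((-7/2 - 49/(4*11)) - 2) = 1/((-7/2 - 49/44) - 2) = 1/(-203/44 - 2) = 1/(-291/44) = -44/291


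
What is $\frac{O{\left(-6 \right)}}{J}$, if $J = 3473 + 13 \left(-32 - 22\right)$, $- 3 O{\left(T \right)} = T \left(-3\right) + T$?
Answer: $- \frac{4}{2771} \approx -0.0014435$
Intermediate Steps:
$O{\left(T \right)} = \frac{2 T}{3}$ ($O{\left(T \right)} = - \frac{T \left(-3\right) + T}{3} = - \frac{- 3 T + T}{3} = - \frac{\left(-2\right) T}{3} = \frac{2 T}{3}$)
$J = 2771$ ($J = 3473 + 13 \left(-54\right) = 3473 - 702 = 2771$)
$\frac{O{\left(-6 \right)}}{J} = \frac{\frac{2}{3} \left(-6\right)}{2771} = \left(-4\right) \frac{1}{2771} = - \frac{4}{2771}$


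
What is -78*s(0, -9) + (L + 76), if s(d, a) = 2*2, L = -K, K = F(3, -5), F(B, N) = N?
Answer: -231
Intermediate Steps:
K = -5
L = 5 (L = -1*(-5) = 5)
s(d, a) = 4
-78*s(0, -9) + (L + 76) = -78*4 + (5 + 76) = -312 + 81 = -231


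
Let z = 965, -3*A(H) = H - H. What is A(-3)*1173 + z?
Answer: 965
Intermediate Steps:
A(H) = 0 (A(H) = -(H - H)/3 = -⅓*0 = 0)
A(-3)*1173 + z = 0*1173 + 965 = 0 + 965 = 965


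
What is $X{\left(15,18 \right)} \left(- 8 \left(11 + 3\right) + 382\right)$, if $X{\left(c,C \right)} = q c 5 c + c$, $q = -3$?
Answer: $-907200$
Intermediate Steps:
$X{\left(c,C \right)} = c - 15 c^{2}$ ($X{\left(c,C \right)} = - 3 c 5 c + c = - 15 c c + c = - 15 c^{2} + c = c - 15 c^{2}$)
$X{\left(15,18 \right)} \left(- 8 \left(11 + 3\right) + 382\right) = 15 \left(1 - 225\right) \left(- 8 \left(11 + 3\right) + 382\right) = 15 \left(1 - 225\right) \left(\left(-8\right) 14 + 382\right) = 15 \left(-224\right) \left(-112 + 382\right) = \left(-3360\right) 270 = -907200$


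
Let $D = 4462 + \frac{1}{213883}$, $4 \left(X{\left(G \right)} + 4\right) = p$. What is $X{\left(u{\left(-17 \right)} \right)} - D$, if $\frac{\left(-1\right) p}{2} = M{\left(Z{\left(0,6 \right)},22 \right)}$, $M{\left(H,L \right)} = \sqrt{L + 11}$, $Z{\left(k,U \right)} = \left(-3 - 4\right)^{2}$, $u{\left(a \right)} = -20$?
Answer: $- \frac{955201479}{213883} - \frac{\sqrt{33}}{2} \approx -4468.9$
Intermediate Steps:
$Z{\left(k,U \right)} = 49$ ($Z{\left(k,U \right)} = \left(-7\right)^{2} = 49$)
$M{\left(H,L \right)} = \sqrt{11 + L}$
$p = - 2 \sqrt{33}$ ($p = - 2 \sqrt{11 + 22} = - 2 \sqrt{33} \approx -11.489$)
$X{\left(G \right)} = -4 - \frac{\sqrt{33}}{2}$ ($X{\left(G \right)} = -4 + \frac{\left(-2\right) \sqrt{33}}{4} = -4 - \frac{\sqrt{33}}{2}$)
$D = \frac{954345947}{213883}$ ($D = 4462 + \frac{1}{213883} = \frac{954345947}{213883} \approx 4462.0$)
$X{\left(u{\left(-17 \right)} \right)} - D = \left(-4 - \frac{\sqrt{33}}{2}\right) - \frac{954345947}{213883} = - \frac{955201479}{213883} - \frac{\sqrt{33}}{2}$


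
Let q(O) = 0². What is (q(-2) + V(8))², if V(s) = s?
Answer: 64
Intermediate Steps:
q(O) = 0
(q(-2) + V(8))² = (0 + 8)² = 8² = 64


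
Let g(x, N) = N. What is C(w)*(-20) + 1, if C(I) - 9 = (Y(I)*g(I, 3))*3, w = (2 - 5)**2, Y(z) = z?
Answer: -1799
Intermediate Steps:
w = 9 (w = (-3)**2 = 9)
C(I) = 9 + 9*I (C(I) = 9 + (I*3)*3 = 9 + (3*I)*3 = 9 + 9*I)
C(w)*(-20) + 1 = (9 + 9*9)*(-20) + 1 = (9 + 81)*(-20) + 1 = 90*(-20) + 1 = -1800 + 1 = -1799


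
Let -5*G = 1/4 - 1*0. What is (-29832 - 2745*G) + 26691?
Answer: -12015/4 ≈ -3003.8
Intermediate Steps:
G = -1/20 (G = -(1/4 - 1*0)/5 = -(¼ + 0)/5 = -⅕*¼ = -1/20 ≈ -0.050000)
(-29832 - 2745*G) + 26691 = (-29832 - 2745*(-1/20)) + 26691 = (-29832 + 549/4) + 26691 = -118779/4 + 26691 = -12015/4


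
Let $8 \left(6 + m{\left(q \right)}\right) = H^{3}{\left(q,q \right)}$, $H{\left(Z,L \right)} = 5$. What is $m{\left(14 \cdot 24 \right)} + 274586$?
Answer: $\frac{2196765}{8} \approx 2.746 \cdot 10^{5}$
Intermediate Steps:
$m{\left(q \right)} = \frac{77}{8}$ ($m{\left(q \right)} = -6 + \frac{5^{3}}{8} = -6 + \frac{1}{8} \cdot 125 = -6 + \frac{125}{8} = \frac{77}{8}$)
$m{\left(14 \cdot 24 \right)} + 274586 = \frac{77}{8} + 274586 = \frac{2196765}{8}$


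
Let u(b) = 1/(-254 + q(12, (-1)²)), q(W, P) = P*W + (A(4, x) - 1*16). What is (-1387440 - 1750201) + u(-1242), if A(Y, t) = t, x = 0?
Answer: -809511379/258 ≈ -3.1376e+6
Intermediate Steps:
q(W, P) = -16 + P*W (q(W, P) = P*W + (0 - 1*16) = P*W + (0 - 16) = P*W - 16 = -16 + P*W)
u(b) = -1/258 (u(b) = 1/(-254 + (-16 + (-1)²*12)) = 1/(-254 + (-16 + 1*12)) = 1/(-254 + (-16 + 12)) = 1/(-254 - 4) = 1/(-258) = -1/258)
(-1387440 - 1750201) + u(-1242) = (-1387440 - 1750201) - 1/258 = -3137641 - 1/258 = -809511379/258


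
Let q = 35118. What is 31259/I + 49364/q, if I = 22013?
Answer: 1092201647/386526267 ≈ 2.8257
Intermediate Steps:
31259/I + 49364/q = 31259/22013 + 49364/35118 = 31259*(1/22013) + 49364*(1/35118) = 31259/22013 + 24682/17559 = 1092201647/386526267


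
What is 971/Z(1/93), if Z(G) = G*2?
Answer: 90303/2 ≈ 45152.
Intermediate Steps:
Z(G) = 2*G
971/Z(1/93) = 971/((2/93)) = 971/((2*(1/93))) = 971/(2/93) = 971*(93/2) = 90303/2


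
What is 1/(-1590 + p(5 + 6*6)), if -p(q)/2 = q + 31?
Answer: -1/1734 ≈ -0.00057670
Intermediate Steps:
p(q) = -62 - 2*q (p(q) = -2*(q + 31) = -2*(31 + q) = -62 - 2*q)
1/(-1590 + p(5 + 6*6)) = 1/(-1590 + (-62 - 2*(5 + 6*6))) = 1/(-1590 + (-62 - 2*(5 + 36))) = 1/(-1590 + (-62 - 2*41)) = 1/(-1590 + (-62 - 82)) = 1/(-1590 - 144) = 1/(-1734) = -1/1734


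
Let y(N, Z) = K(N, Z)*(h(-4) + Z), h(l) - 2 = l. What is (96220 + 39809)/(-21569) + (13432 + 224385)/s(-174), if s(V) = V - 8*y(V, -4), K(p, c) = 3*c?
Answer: -5231496623/16176750 ≈ -323.40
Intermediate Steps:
h(l) = 2 + l
y(N, Z) = 3*Z*(-2 + Z) (y(N, Z) = (3*Z)*((2 - 4) + Z) = (3*Z)*(-2 + Z) = 3*Z*(-2 + Z))
s(V) = -576 + V (s(V) = V - 24*(-4)*(-2 - 4) = V - 24*(-4)*(-6) = V - 8*72 = V - 576 = -576 + V)
(96220 + 39809)/(-21569) + (13432 + 224385)/s(-174) = (96220 + 39809)/(-21569) + (13432 + 224385)/(-576 - 174) = 136029*(-1/21569) + 237817/(-750) = -136029/21569 + 237817*(-1/750) = -136029/21569 - 237817/750 = -5231496623/16176750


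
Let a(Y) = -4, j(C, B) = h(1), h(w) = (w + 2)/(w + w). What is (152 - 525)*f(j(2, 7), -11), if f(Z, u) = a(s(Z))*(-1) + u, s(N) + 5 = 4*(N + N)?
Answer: 2611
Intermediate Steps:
s(N) = -5 + 8*N (s(N) = -5 + 4*(N + N) = -5 + 4*(2*N) = -5 + 8*N)
h(w) = (2 + w)/(2*w) (h(w) = (2 + w)/((2*w)) = (2 + w)*(1/(2*w)) = (2 + w)/(2*w))
j(C, B) = 3/2 (j(C, B) = (½)*(2 + 1)/1 = (½)*1*3 = 3/2)
f(Z, u) = 4 + u (f(Z, u) = -4*(-1) + u = 4 + u)
(152 - 525)*f(j(2, 7), -11) = (152 - 525)*(4 - 11) = -373*(-7) = 2611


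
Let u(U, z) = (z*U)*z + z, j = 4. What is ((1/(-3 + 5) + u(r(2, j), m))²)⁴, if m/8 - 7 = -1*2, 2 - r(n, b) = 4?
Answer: 2542066122344651741276160128641/256 ≈ 9.9299e+27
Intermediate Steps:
r(n, b) = -2 (r(n, b) = 2 - 1*4 = 2 - 4 = -2)
m = 40 (m = 56 + 8*(-1*2) = 56 + 8*(-2) = 56 - 16 = 40)
u(U, z) = z + U*z² (u(U, z) = (U*z)*z + z = U*z² + z = z + U*z²)
((1/(-3 + 5) + u(r(2, j), m))²)⁴ = ((1/(-3 + 5) + 40*(1 - 2*40))²)⁴ = ((1/2 + 40*(1 - 80))²)⁴ = ((½ + 40*(-79))²)⁴ = ((½ - 3160)²)⁴ = ((-6319/2)²)⁴ = (39929761/4)⁴ = 2542066122344651741276160128641/256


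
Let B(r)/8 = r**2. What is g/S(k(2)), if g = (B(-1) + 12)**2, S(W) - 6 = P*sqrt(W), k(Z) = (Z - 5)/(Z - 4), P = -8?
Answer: -40 - 80*sqrt(6)/3 ≈ -105.32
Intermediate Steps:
B(r) = 8*r**2
k(Z) = (-5 + Z)/(-4 + Z)
S(W) = 6 - 8*sqrt(W)
g = 400 (g = (8*(-1)**2 + 12)**2 = (8*1 + 12)**2 = (8 + 12)**2 = 20**2 = 400)
g/S(k(2)) = 400/(6 - 8*sqrt(3)*sqrt(-1/(-4 + 2))) = 400/(6 - 8*sqrt(3)*sqrt(-1/(-2))) = 400/(6 - 8*sqrt(6)/2) = 400/(6 - 4*sqrt(6))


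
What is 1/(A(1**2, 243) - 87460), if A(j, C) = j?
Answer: -1/87459 ≈ -1.1434e-5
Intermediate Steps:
1/(A(1**2, 243) - 87460) = 1/(1**2 - 87460) = 1/(1 - 87460) = 1/(-87459) = -1/87459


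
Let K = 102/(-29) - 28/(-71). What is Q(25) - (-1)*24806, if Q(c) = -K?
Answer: 51081984/2059 ≈ 24809.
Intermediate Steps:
K = -6430/2059 (K = 102*(-1/29) - 28*(-1/71) = -102/29 + 28/71 = -6430/2059 ≈ -3.1229)
Q(c) = 6430/2059 (Q(c) = -1*(-6430/2059) = 6430/2059)
Q(25) - (-1)*24806 = 6430/2059 - (-1)*24806 = 6430/2059 - 1*(-24806) = 6430/2059 + 24806 = 51081984/2059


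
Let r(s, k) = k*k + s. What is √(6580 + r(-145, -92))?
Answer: √14899 ≈ 122.06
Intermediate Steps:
r(s, k) = s + k² (r(s, k) = k² + s = s + k²)
√(6580 + r(-145, -92)) = √(6580 + (-145 + (-92)²)) = √(6580 + (-145 + 8464)) = √(6580 + 8319) = √14899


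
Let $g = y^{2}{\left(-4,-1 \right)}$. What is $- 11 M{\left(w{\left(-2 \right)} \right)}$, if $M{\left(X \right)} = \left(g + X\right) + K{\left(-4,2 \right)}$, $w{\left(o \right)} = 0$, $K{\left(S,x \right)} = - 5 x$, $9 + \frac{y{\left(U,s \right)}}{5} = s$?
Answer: $-27390$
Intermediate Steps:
$y{\left(U,s \right)} = -45 + 5 s$
$g = 2500$ ($g = \left(-45 + 5 \left(-1\right)\right)^{2} = \left(-45 - 5\right)^{2} = \left(-50\right)^{2} = 2500$)
$M{\left(X \right)} = 2490 + X$ ($M{\left(X \right)} = \left(2500 + X\right) - 10 = 2490 + X$)
$- 11 M{\left(w{\left(-2 \right)} \right)} = - 11 \left(2490 + 0\right) = \left(-11\right) 2490 = -27390$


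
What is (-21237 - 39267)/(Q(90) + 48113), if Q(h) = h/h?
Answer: -10084/8019 ≈ -1.2575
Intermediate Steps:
Q(h) = 1
(-21237 - 39267)/(Q(90) + 48113) = (-21237 - 39267)/(1 + 48113) = -60504/48114 = -60504*1/48114 = -10084/8019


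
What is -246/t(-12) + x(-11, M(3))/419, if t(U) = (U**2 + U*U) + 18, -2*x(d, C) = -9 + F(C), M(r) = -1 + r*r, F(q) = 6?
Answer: -34205/42738 ≈ -0.80034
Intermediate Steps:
M(r) = -1 + r**2
x(d, C) = 3/2 (x(d, C) = -(-9 + 6)/2 = -1/2*(-3) = 3/2)
t(U) = 18 + 2*U**2 (t(U) = (U**2 + U**2) + 18 = 2*U**2 + 18 = 18 + 2*U**2)
-246/t(-12) + x(-11, M(3))/419 = -246/(18 + 2*(-12)**2) + (3/2)/419 = -246/(18 + 2*144) + (3/2)*(1/419) = -246/(18 + 288) + 3/838 = -246/306 + 3/838 = -246*1/306 + 3/838 = -41/51 + 3/838 = -34205/42738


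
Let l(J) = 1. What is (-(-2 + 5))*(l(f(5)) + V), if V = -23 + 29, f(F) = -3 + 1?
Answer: -21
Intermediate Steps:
f(F) = -2
V = 6
(-(-2 + 5))*(l(f(5)) + V) = (-(-2 + 5))*(1 + 6) = -1*3*7 = -3*7 = -21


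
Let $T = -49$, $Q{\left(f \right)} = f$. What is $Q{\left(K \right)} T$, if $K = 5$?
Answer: $-245$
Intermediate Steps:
$Q{\left(K \right)} T = 5 \left(-49\right) = -245$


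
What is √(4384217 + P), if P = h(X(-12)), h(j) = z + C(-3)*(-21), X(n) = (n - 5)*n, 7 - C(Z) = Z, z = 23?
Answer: 7*√89470 ≈ 2093.8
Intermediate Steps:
C(Z) = 7 - Z
X(n) = n*(-5 + n) (X(n) = (-5 + n)*n = n*(-5 + n))
h(j) = -187 (h(j) = 23 + (7 - 1*(-3))*(-21) = 23 + (7 + 3)*(-21) = 23 + 10*(-21) = 23 - 210 = -187)
P = -187
√(4384217 + P) = √(4384217 - 187) = √4384030 = 7*√89470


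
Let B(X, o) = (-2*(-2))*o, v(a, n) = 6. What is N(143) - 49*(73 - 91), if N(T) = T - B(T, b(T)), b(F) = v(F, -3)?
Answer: 1001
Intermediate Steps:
b(F) = 6
B(X, o) = 4*o
N(T) = -24 + T (N(T) = T - 4*6 = T - 1*24 = T - 24 = -24 + T)
N(143) - 49*(73 - 91) = (-24 + 143) - 49*(73 - 91) = 119 - 49*(-18) = 119 + 882 = 1001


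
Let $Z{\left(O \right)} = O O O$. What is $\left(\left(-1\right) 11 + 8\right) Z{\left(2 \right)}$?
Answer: $-24$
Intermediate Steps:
$Z{\left(O \right)} = O^{3}$ ($Z{\left(O \right)} = O^{2} O = O^{3}$)
$\left(\left(-1\right) 11 + 8\right) Z{\left(2 \right)} = \left(\left(-1\right) 11 + 8\right) 2^{3} = \left(-11 + 8\right) 8 = \left(-3\right) 8 = -24$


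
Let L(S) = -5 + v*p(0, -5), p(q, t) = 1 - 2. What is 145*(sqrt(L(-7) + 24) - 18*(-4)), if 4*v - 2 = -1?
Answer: 10440 + 725*sqrt(3)/2 ≈ 11068.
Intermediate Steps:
v = 1/4 (v = 1/2 + (1/4)*(-1) = 1/2 - 1/4 = 1/4 ≈ 0.25000)
p(q, t) = -1
L(S) = -21/4 (L(S) = -5 + (1/4)*(-1) = -5 - 1/4 = -21/4)
145*(sqrt(L(-7) + 24) - 18*(-4)) = 145*(sqrt(-21/4 + 24) - 18*(-4)) = 145*(sqrt(75/4) + 72) = 145*(5*sqrt(3)/2 + 72) = 145*(72 + 5*sqrt(3)/2) = 10440 + 725*sqrt(3)/2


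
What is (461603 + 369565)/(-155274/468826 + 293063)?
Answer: 7493714784/2642219207 ≈ 2.8361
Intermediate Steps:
(461603 + 369565)/(-155274/468826 + 293063) = 831168/(-155274*1/468826 + 293063) = 831168/(-77637/234413 + 293063) = 831168/(68697699382/234413) = 831168*(234413/68697699382) = 7493714784/2642219207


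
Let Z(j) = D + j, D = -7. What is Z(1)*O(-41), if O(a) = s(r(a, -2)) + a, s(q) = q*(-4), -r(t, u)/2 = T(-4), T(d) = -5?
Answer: 486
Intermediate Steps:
r(t, u) = 10 (r(t, u) = -2*(-5) = 10)
s(q) = -4*q
O(a) = -40 + a (O(a) = -4*10 + a = -40 + a)
Z(j) = -7 + j
Z(1)*O(-41) = (-7 + 1)*(-40 - 41) = -6*(-81) = 486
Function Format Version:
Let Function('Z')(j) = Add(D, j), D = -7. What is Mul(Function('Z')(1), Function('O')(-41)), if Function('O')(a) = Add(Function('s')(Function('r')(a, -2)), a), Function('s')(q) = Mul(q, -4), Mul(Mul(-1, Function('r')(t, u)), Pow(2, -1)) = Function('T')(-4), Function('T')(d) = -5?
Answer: 486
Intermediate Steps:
Function('r')(t, u) = 10 (Function('r')(t, u) = Mul(-2, -5) = 10)
Function('s')(q) = Mul(-4, q)
Function('O')(a) = Add(-40, a) (Function('O')(a) = Add(Mul(-4, 10), a) = Add(-40, a))
Function('Z')(j) = Add(-7, j)
Mul(Function('Z')(1), Function('O')(-41)) = Mul(Add(-7, 1), Add(-40, -41)) = Mul(-6, -81) = 486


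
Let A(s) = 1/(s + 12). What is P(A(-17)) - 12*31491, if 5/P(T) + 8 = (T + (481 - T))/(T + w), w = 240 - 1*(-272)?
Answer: -6827387559/18067 ≈ -3.7789e+5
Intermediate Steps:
A(s) = 1/(12 + s)
w = 512 (w = 240 + 272 = 512)
P(T) = 5/(-8 + 481/(512 + T)) (P(T) = 5/(-8 + (T + (481 - T))/(T + 512)) = 5/(-8 + 481/(512 + T)))
P(A(-17)) - 12*31491 = 5*(-512 - 1/(12 - 17))/(3615 + 8/(12 - 17)) - 12*31491 = 5*(-512 - 1/(-5))/(3615 + 8/(-5)) - 1*377892 = 5*(-512 - 1*(-⅕))/(3615 + 8*(-⅕)) - 377892 = 5*(-512 + ⅕)/(3615 - 8/5) - 377892 = 5*(-2559/5)/(18067/5) - 377892 = 5*(5/18067)*(-2559/5) - 377892 = -12795/18067 - 377892 = -6827387559/18067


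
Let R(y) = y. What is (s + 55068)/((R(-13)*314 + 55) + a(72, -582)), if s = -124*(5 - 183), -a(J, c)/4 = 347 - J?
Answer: -77140/5127 ≈ -15.046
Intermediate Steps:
a(J, c) = -1388 + 4*J (a(J, c) = -4*(347 - J) = -1388 + 4*J)
s = 22072 (s = -124*(-178) = 22072)
(s + 55068)/((R(-13)*314 + 55) + a(72, -582)) = (22072 + 55068)/((-13*314 + 55) + (-1388 + 4*72)) = 77140/((-4082 + 55) + (-1388 + 288)) = 77140/(-4027 - 1100) = 77140/(-5127) = 77140*(-1/5127) = -77140/5127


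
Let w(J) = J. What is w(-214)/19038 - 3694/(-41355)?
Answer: 10246067/131219415 ≈ 0.078084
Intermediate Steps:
w(-214)/19038 - 3694/(-41355) = -214/19038 - 3694/(-41355) = -214*1/19038 - 3694*(-1/41355) = -107/9519 + 3694/41355 = 10246067/131219415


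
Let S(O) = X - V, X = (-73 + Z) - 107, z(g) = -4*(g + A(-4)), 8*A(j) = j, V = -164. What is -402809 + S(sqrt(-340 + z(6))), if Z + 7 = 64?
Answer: -402768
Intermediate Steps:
A(j) = j/8
Z = 57 (Z = -7 + 64 = 57)
z(g) = 2 - 4*g (z(g) = -4*(g + (1/8)*(-4)) = -4*(g - 1/2) = -4*(-1/2 + g) = 2 - 4*g)
X = -123 (X = (-73 + 57) - 107 = -16 - 107 = -123)
S(O) = 41 (S(O) = -123 - 1*(-164) = -123 + 164 = 41)
-402809 + S(sqrt(-340 + z(6))) = -402809 + 41 = -402768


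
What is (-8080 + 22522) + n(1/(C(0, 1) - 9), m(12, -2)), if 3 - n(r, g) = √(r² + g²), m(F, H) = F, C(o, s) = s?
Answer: 14445 - √9217/8 ≈ 14433.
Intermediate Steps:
n(r, g) = 3 - √(g² + r²) (n(r, g) = 3 - √(r² + g²) = 3 - √(g² + r²))
(-8080 + 22522) + n(1/(C(0, 1) - 9), m(12, -2)) = (-8080 + 22522) + (3 - √(12² + (1/(1 - 9))²)) = 14442 + (3 - √(144 + (1/(-8))²)) = 14442 + (3 - √(144 + (-⅛)²)) = 14442 + (3 - √(144 + 1/64)) = 14442 + (3 - √(9217/64)) = 14442 + (3 - √9217/8) = 14445 - √9217/8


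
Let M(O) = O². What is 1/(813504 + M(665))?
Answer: 1/1255729 ≈ 7.9635e-7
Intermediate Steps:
1/(813504 + M(665)) = 1/(813504 + 665²) = 1/(813504 + 442225) = 1/1255729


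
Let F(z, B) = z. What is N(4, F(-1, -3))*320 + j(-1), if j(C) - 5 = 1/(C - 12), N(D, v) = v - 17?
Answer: -74816/13 ≈ -5755.1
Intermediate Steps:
N(D, v) = -17 + v
j(C) = 5 + 1/(-12 + C) (j(C) = 5 + 1/(C - 12) = 5 + 1/(-12 + C))
N(4, F(-1, -3))*320 + j(-1) = (-17 - 1)*320 + (-59 + 5*(-1))/(-12 - 1) = -18*320 + (-59 - 5)/(-13) = -5760 - 1/13*(-64) = -5760 + 64/13 = -74816/13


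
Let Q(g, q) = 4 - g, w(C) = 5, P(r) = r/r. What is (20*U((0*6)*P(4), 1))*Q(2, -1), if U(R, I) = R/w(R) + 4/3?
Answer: 160/3 ≈ 53.333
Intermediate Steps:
P(r) = 1
U(R, I) = 4/3 + R/5 (U(R, I) = R/5 + 4/3 = 4/3 + R/5)
(20*U((0*6)*P(4), 1))*Q(2, -1) = (20*(4/3 + ((0*6)*1)/5))*(4 - 1*2) = (20*(4/3 + (0*1)/5))*(4 - 2) = (20*(4/3 + (1/5)*0))*2 = (20*(4/3 + 0))*2 = (20*(4/3))*2 = (80/3)*2 = 160/3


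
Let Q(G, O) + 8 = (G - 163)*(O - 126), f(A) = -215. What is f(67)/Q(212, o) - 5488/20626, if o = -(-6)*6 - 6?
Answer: -10712433/48594856 ≈ -0.22044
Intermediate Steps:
o = 30 (o = -6*(-6) - 6 = 36 - 6 = 30)
Q(G, O) = -8 + (-163 + G)*(-126 + O) (Q(G, O) = -8 + (G - 163)*(O - 126) = -8 + (-163 + G)*(-126 + O))
f(67)/Q(212, o) - 5488/20626 = -215/(20530 - 163*30 - 126*212 + 212*30) - 5488/20626 = -215/(20530 - 4890 - 26712 + 6360) - 5488*1/20626 = -215/(-4712) - 2744/10313 = -215*(-1/4712) - 2744/10313 = 215/4712 - 2744/10313 = -10712433/48594856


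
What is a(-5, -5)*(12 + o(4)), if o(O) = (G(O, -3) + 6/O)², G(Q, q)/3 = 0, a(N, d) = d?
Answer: -285/4 ≈ -71.250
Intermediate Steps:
G(Q, q) = 0 (G(Q, q) = 3*0 = 0)
o(O) = 36/O² (o(O) = (0 + 6/O)² = (6/O)² = 36/O²)
a(-5, -5)*(12 + o(4)) = -5*(12 + 36/4²) = -5*(12 + 36*(1/16)) = -5*(12 + 9/4) = -5*57/4 = -285/4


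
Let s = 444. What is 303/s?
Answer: 101/148 ≈ 0.68243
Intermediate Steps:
303/s = 303/444 = 303*(1/444) = 101/148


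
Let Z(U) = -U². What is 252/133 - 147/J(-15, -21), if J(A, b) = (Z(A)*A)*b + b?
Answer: 121669/64144 ≈ 1.8968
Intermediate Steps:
J(A, b) = b - b*A³ (J(A, b) = ((-A²)*A)*b + b = (-A³)*b + b = -b*A³ + b = b - b*A³)
252/133 - 147/J(-15, -21) = 252/133 - 147*(-1/(21*(1 - 1*(-15)³))) = 252*(1/133) - 147*(-1/(21*(1 - 1*(-3375)))) = 36/19 - 147*(-1/(21*(1 + 3375))) = 36/19 - 147/((-21*3376)) = 36/19 - 147/(-70896) = 36/19 - 147*(-1/70896) = 36/19 + 7/3376 = 121669/64144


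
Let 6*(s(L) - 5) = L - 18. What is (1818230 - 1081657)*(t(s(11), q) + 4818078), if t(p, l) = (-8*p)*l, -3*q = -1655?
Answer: 31827644895266/9 ≈ 3.5364e+12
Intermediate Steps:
q = 1655/3 (q = -⅓*(-1655) = 1655/3 ≈ 551.67)
s(L) = 2 + L/6 (s(L) = 5 + (L - 18)/6 = 5 + (-18 + L)/6 = 5 + (-3 + L/6) = 2 + L/6)
t(p, l) = -8*l*p
(1818230 - 1081657)*(t(s(11), q) + 4818078) = (1818230 - 1081657)*(-8*1655/3*(2 + (⅙)*11) + 4818078) = 736573*(-8*1655/3*(2 + 11/6) + 4818078) = 736573*(-8*1655/3*23/6 + 4818078) = 736573*(-152260/9 + 4818078) = 736573*(43210442/9) = 31827644895266/9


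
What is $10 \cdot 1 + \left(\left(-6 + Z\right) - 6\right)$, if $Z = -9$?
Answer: $-11$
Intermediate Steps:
$10 \cdot 1 + \left(\left(-6 + Z\right) - 6\right) = 10 \cdot 1 - 21 = 10 - 21 = -11$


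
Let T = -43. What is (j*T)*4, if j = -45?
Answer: 7740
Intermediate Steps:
(j*T)*4 = -45*(-43)*4 = 1935*4 = 7740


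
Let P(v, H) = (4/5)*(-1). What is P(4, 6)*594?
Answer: -2376/5 ≈ -475.20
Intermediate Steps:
P(v, H) = -4/5 (P(v, H) = (4*(1/5))*(-1) = (4/5)*(-1) = -4/5)
P(4, 6)*594 = -4/5*594 = -2376/5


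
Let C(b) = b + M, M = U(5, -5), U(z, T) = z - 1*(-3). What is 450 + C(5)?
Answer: 463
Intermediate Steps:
U(z, T) = 3 + z (U(z, T) = z + 3 = 3 + z)
M = 8 (M = 3 + 5 = 8)
C(b) = 8 + b (C(b) = b + 8 = 8 + b)
450 + C(5) = 450 + (8 + 5) = 450 + 13 = 463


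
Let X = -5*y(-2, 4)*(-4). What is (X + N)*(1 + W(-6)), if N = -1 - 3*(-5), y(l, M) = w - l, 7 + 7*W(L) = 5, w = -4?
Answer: -130/7 ≈ -18.571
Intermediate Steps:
W(L) = -2/7 (W(L) = -1 + (⅐)*5 = -1 + 5/7 = -2/7)
y(l, M) = -4 - l
N = 14 (N = -1 + 15 = 14)
X = -40 (X = -5*(-4 - 1*(-2))*(-4) = -5*(-4 + 2)*(-4) = -5*(-2)*(-4) = 10*(-4) = -40)
(X + N)*(1 + W(-6)) = (-40 + 14)*(1 - 2/7) = -26*5/7 = -130/7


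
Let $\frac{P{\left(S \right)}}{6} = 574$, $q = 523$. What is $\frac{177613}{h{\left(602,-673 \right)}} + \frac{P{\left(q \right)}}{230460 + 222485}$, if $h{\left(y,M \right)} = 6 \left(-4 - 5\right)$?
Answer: $- \frac{80448734309}{24459030} \approx -3289.1$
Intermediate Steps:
$h{\left(y,M \right)} = -54$ ($h{\left(y,M \right)} = 6 \left(-9\right) = -54$)
$P{\left(S \right)} = 3444$ ($P{\left(S \right)} = 6 \cdot 574 = 3444$)
$\frac{177613}{h{\left(602,-673 \right)}} + \frac{P{\left(q \right)}}{230460 + 222485} = \frac{177613}{-54} + \frac{3444}{230460 + 222485} = 177613 \left(- \frac{1}{54}\right) + \frac{3444}{452945} = - \frac{177613}{54} + 3444 \cdot \frac{1}{452945} = - \frac{177613}{54} + \frac{3444}{452945} = - \frac{80448734309}{24459030}$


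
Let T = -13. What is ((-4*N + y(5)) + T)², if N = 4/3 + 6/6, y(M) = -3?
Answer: 5776/9 ≈ 641.78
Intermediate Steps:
N = 7/3 (N = 4*(⅓) + 6*(⅙) = 4/3 + 1 = 7/3 ≈ 2.3333)
((-4*N + y(5)) + T)² = ((-4*7/3 - 3) - 13)² = ((-28/3 - 3) - 13)² = (-37/3 - 13)² = (-76/3)² = 5776/9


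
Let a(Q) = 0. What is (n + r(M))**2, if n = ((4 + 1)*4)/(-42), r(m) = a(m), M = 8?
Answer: 100/441 ≈ 0.22676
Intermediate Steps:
r(m) = 0
n = -10/21 (n = (5*4)*(-1/42) = 20*(-1/42) = -10/21 ≈ -0.47619)
(n + r(M))**2 = (-10/21 + 0)**2 = (-10/21)**2 = 100/441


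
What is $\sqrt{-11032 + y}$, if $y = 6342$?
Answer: $i \sqrt{4690} \approx 68.484 i$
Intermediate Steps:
$\sqrt{-11032 + y} = \sqrt{-11032 + 6342} = \sqrt{-4690} = i \sqrt{4690}$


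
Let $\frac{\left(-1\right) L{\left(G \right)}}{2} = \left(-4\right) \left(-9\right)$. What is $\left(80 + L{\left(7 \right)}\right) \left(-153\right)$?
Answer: $-1224$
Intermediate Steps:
$L{\left(G \right)} = -72$ ($L{\left(G \right)} = - 2 \left(\left(-4\right) \left(-9\right)\right) = \left(-2\right) 36 = -72$)
$\left(80 + L{\left(7 \right)}\right) \left(-153\right) = \left(80 - 72\right) \left(-153\right) = 8 \left(-153\right) = -1224$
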